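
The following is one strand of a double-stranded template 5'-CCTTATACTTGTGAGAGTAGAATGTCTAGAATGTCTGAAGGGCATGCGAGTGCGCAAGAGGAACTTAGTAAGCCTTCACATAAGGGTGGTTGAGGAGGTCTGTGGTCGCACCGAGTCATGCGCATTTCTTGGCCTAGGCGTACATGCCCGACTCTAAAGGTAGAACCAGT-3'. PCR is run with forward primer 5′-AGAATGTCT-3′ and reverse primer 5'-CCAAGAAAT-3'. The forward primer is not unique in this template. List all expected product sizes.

114 bp, 105 bp

The forward primer AGAATGTCT matches the top strand at positions 19–27, 28–36.
The reverse primer's reverse complement is ATTTCTTGG, matching at positions 124–132.
Each forward site pairs with the reverse site to give a product ending at position 132: sizes 114, 105 bp.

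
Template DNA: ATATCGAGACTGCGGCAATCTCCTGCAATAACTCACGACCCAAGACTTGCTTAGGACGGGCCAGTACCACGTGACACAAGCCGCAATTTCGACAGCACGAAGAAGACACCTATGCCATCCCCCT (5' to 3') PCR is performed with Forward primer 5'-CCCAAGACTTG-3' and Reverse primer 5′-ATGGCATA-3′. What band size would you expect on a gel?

Forward primer CCCAAGACTTG is found on the top strand at positions 39–49.
Reverse complement of the reverse primer: TATGCCAT. This occurs on the top strand at positions 111–118.
Amplicon spans positions 39–118: 80 bp.

80 bp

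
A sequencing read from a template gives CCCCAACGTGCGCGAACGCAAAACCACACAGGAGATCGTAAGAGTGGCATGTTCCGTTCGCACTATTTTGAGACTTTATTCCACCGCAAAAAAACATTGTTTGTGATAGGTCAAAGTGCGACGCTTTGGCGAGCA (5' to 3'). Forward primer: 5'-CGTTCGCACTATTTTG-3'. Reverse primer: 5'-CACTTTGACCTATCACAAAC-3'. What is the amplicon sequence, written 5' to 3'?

The forward primer matches the template at positions 55–70.
The reverse primer's reverse complement is GTTTGTGATAGGTCAAAGTG, which matches the template at positions 99–118.
The product is the template from position 55 through 118 (64 bp).

5'-CGTTCGCACTATTTTGAGACTTTATTCCACCGCAAAAAAACATTGTTTGTGATAGGTCAAAGTG-3'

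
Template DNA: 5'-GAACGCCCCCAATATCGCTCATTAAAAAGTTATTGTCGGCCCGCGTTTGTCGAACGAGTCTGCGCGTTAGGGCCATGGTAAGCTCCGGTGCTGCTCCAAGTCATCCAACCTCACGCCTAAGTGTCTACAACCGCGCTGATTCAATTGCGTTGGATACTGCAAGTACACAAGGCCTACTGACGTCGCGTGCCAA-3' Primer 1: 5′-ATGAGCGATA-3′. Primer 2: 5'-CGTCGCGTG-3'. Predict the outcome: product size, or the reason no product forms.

Primer 1 (ATGAGCGATA) has reverse complement TATCGCTCAT, which matches the top strand at positions 13–22; primer 1 anneals to the top strand there with its 3' end pointing upstream toward position 13.
Primer 2 (CGTCGCGTG) matches the top strand directly at positions 181–189; it anneals to the bottom strand with its 3' end pointing downstream toward position 189.
The 3' ends diverge (primer 1 extends toward position 1, primer 2 toward position 193), so the primers never converge on a shared product.

No product — the primers' 3' ends point away from each other.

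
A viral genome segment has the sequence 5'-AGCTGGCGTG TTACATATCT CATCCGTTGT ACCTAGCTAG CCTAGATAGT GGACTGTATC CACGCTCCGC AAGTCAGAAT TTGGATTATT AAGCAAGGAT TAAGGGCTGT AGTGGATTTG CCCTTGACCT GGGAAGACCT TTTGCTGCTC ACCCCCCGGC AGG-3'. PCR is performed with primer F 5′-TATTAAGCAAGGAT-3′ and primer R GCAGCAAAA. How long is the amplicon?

62 bp

The forward primer matches the template at positions 87–100.
Reverse complement of the reverse primer: TTTTGCTGC. This occurs on the top strand at positions 140–148.
The product runs from position 87 to position 148, so its length is 148 − 87 + 1 = 62 bp.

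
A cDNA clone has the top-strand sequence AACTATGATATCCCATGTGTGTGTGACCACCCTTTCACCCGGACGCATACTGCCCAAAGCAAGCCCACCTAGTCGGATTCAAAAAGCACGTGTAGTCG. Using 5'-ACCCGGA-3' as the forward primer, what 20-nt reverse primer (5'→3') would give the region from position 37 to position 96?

The product's 3' end on the top strand is position 96.
The reverse primer anneals to the top strand over positions 77–96, i.e. to ATTCAAAAAGCACGTGTAGT.
Its sequence written 5'→3' is the reverse complement: ACTACACGTGCTTTTTGAAT.

5'-ACTACACGTGCTTTTTGAAT-3'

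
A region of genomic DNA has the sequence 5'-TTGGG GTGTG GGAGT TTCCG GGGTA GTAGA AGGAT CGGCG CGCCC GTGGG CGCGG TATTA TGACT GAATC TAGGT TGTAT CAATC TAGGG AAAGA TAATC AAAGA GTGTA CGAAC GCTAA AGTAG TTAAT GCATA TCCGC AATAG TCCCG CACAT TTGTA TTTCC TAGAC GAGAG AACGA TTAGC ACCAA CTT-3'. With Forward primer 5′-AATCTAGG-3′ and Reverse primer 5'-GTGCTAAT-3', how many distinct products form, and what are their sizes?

The forward primer AATCTAGG matches the top strand at positions 67–74, 82–89.
The reverse primer's reverse complement is ATTAGCAC, matching at positions 180–187.
Each forward site pairs with the reverse site to give a product ending at position 187: sizes 121, 106 bp.

Two products: 121 bp, 106 bp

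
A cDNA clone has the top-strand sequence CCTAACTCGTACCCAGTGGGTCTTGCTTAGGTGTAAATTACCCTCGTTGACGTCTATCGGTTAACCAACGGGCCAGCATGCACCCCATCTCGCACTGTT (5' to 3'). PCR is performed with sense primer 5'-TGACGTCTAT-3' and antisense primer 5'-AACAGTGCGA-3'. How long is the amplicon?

The forward primer matches the template at positions 48–57.
Reverse complement of the reverse primer: TCGCACTGTT. This occurs on the top strand at positions 90–99.
Product length = (reverse-primer end) − (forward-primer start) + 1 = 99 − 48 + 1 = 52 bp.

52 bp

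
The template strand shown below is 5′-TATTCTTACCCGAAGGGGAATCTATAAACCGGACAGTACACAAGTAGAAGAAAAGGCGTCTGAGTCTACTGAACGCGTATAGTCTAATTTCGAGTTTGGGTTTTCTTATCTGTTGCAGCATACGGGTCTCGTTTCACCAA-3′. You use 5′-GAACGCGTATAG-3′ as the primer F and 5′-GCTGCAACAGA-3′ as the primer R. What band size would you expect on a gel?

The forward primer matches the template at positions 71–82.
The reverse primer's reverse complement is TCTGTTGCAGC, which matches the template at positions 109–119.
Amplicon spans positions 71–119: 49 bp.

49 bp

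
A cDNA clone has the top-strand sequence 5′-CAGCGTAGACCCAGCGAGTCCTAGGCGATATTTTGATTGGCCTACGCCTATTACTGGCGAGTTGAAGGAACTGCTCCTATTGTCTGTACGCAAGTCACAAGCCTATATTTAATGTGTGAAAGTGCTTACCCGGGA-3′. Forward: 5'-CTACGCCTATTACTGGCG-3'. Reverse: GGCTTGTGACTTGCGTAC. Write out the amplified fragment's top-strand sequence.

Scanning the template, CTACGCCTATTACTGGCG occurs at positions 42–59; this primer anneals to the bottom strand there with its 3' end pointing downstream.
Taking the reverse complement of GGCTTGTGACTTGCGTAC gives GTACGCAAGTCACAAGCC, found at positions 86–103 on the template; the primer anneals here to the top strand with its 3' end pointing upstream.
The product is the template from position 42 through 103 (62 bp).

5'-CTACGCCTATTACTGGCGAGTTGAAGGAACTGCTCCTATTGTCTGTACGCAAGTCACAAGCC-3'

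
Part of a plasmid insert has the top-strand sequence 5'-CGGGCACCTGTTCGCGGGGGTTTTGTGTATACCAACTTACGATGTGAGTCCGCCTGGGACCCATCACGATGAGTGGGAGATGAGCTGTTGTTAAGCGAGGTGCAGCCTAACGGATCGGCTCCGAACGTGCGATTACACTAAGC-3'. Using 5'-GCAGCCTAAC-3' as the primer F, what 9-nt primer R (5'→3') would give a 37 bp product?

The forward primer binds at positions 102–111, so a 37 bp product ends at position 102 + 37 − 1 = 138.
The reverse primer anneals to the top strand over positions 130–138, i.e. to CGATTACAC.
Its sequence written 5'→3' is the reverse complement: GTGTAATCG.

5'-GTGTAATCG-3'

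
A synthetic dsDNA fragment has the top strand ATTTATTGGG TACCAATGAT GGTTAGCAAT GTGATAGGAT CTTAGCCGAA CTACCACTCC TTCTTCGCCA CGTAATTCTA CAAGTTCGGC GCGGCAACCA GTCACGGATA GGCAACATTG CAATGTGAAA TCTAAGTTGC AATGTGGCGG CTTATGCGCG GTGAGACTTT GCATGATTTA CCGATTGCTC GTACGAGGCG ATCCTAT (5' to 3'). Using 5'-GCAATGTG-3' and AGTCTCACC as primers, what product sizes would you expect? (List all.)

143 bp, 49 bp, 30 bp

The forward primer GCAATGTG matches the top strand at positions 26–33, 120–127, 139–146.
The reverse primer's reverse complement is GGTGAGACT, matching at positions 160–168.
Each forward site pairs with the reverse site to give a product ending at position 168: sizes 143, 49, 30 bp.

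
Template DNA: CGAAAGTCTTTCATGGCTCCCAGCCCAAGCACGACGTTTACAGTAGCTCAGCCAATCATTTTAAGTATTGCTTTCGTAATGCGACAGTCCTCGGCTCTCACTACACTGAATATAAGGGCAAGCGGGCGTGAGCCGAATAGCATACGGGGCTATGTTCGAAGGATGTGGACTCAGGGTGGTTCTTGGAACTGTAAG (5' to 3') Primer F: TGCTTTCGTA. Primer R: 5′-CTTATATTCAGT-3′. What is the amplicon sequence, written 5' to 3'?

5'-TGCTTTCGTAATGCGACAGTCCTCGGCTCTCACTACACTGAATATAAG-3'

Scanning the template, TGCTTTCGTA occurs at positions 69–78; this primer anneals to the bottom strand there with its 3' end pointing downstream.
Taking the reverse complement of CTTATATTCAGT gives ACTGAATATAAG, found at positions 105–116 on the template; the primer anneals here to the top strand with its 3' end pointing upstream.
The product is the template from position 69 through 116 (48 bp).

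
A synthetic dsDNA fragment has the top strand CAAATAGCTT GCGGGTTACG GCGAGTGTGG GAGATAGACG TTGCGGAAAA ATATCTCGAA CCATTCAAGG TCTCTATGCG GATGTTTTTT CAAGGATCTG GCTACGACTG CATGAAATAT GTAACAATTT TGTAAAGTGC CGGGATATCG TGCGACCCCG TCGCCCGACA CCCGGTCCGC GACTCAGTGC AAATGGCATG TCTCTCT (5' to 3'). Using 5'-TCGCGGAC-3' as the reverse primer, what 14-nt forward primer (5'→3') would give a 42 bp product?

5'-CGGGATATCGTGCG-3'

The reverse primer's reverse complement GTCCGCGA matches the template at positions 175–182, so the product ends at position 182.
A 42 bp product then starts at position 182 − 42 + 1 = 141.
The forward primer is identical to the top strand there: CGGGATATCGTGCG.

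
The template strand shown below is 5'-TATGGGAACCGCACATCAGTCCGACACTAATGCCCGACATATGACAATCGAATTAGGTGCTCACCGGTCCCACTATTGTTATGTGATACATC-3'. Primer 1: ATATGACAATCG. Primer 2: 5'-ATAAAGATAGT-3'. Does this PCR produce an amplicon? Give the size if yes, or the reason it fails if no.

No product — primer 2 has no binding site in the template.

Primer 2 (ATAAAGATAGT) does not match the top strand, and its reverse complement ACTATCTTTAT does not match either.
With no annealing site for primer 2, no amplification occurs.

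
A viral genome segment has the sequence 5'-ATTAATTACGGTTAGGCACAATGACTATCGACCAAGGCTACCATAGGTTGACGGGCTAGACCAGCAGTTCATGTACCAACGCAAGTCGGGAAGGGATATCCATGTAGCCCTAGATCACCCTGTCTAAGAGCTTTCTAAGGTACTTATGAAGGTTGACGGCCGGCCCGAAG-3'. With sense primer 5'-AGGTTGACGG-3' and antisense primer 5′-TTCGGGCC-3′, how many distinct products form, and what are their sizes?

Two products: 125 bp, 20 bp

The forward primer AGGTTGACGG matches the top strand at positions 45–54, 150–159.
The reverse primer's reverse complement is GGCCCGAA, matching at positions 162–169.
Each forward site pairs with the reverse site to give a product ending at position 169: sizes 125, 20 bp.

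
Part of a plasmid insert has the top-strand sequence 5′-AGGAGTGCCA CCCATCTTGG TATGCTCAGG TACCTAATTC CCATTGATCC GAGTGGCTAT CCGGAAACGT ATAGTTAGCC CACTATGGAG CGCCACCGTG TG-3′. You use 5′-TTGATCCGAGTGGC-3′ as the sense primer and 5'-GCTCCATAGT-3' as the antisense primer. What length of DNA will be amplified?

Scanning the template, TTGATCCGAGTGGC occurs at positions 44–57; this primer anneals to the bottom strand there with its 3' end pointing downstream.
The reverse primer's reverse complement is ACTATGGAGC, which matches the template at positions 82–91.
Amplicon spans positions 44–91: 48 bp.

48 bp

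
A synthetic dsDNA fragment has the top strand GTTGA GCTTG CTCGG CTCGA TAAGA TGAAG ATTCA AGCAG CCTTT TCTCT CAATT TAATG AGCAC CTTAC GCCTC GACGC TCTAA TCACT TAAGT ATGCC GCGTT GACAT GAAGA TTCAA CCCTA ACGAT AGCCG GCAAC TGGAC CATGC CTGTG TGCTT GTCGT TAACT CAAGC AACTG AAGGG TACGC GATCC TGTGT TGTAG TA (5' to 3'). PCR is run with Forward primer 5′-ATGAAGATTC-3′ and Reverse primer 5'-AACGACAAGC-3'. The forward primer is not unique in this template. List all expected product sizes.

142 bp, 58 bp

The forward primer ATGAAGATTC matches the top strand at positions 25–34, 109–118.
The reverse primer's reverse complement is GCTTGTCGTT, matching at positions 157–166.
Each forward site pairs with the reverse site to give a product ending at position 166: sizes 142, 58 bp.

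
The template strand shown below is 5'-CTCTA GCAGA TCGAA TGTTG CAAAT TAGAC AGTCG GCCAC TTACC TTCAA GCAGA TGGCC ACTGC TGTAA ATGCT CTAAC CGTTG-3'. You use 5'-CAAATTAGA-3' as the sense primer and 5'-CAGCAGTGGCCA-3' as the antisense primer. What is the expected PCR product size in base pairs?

47 bp

The forward primer matches the template at positions 21–29.
The reverse primer's reverse complement is TGGCCACTGCTG, which matches the template at positions 56–67.
Amplicon spans positions 21–67: 47 bp.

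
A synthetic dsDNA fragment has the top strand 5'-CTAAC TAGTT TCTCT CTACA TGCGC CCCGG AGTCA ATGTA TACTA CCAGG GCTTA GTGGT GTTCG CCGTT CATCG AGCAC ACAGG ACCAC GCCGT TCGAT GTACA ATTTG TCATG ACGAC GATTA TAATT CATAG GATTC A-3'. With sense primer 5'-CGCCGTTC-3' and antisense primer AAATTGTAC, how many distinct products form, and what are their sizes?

The forward primer CGCCGTTC matches the top strand at positions 64–71, 90–97.
The reverse primer's reverse complement is GTACAATTT, matching at positions 101–109.
Each forward site pairs with the reverse site to give a product ending at position 109: sizes 46, 20 bp.

Two products: 46 bp, 20 bp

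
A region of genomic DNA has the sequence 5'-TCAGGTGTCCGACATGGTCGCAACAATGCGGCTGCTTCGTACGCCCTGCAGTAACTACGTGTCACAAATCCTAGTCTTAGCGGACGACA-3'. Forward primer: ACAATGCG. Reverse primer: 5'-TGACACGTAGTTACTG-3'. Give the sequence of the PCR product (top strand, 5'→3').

Forward primer ACAATGCG is found on the top strand at positions 23–30.
Taking the reverse complement of TGACACGTAGTTACTG gives CAGTAACTACGTGTCA, found at positions 49–64 on the template; the primer anneals here to the top strand with its 3' end pointing upstream.
The product is the template from position 23 through 64 (42 bp).

5'-ACAATGCGGCTGCTTCGTACGCCCTGCAGTAACTACGTGTCA-3'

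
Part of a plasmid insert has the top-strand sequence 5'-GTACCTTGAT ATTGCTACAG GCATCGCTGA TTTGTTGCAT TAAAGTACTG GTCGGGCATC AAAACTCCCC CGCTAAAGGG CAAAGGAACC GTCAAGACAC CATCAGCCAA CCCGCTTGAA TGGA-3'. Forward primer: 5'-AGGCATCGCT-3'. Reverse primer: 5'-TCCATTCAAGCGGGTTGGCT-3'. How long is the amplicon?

106 bp

Forward primer AGGCATCGCT is found on the top strand at positions 19–28.
The reverse primer's reverse complement is AGCCAACCCGCTTGAATGGA, which matches the template at positions 105–124.
The product runs from position 19 to position 124, so its length is 124 − 19 + 1 = 106 bp.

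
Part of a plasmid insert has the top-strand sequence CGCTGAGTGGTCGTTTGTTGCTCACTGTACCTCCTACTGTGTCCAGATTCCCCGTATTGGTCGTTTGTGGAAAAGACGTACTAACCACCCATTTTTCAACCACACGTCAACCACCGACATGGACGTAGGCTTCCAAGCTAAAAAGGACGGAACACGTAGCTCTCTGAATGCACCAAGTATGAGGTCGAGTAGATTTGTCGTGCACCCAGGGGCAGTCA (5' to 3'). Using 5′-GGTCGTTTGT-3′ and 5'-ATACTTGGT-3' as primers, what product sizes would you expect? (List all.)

The forward primer GGTCGTTTGT matches the top strand at positions 9–18, 59–68.
The reverse primer's reverse complement is ACCAAGTAT, matching at positions 172–180.
Each forward site pairs with the reverse site to give a product ending at position 180: sizes 172, 122 bp.

172 bp, 122 bp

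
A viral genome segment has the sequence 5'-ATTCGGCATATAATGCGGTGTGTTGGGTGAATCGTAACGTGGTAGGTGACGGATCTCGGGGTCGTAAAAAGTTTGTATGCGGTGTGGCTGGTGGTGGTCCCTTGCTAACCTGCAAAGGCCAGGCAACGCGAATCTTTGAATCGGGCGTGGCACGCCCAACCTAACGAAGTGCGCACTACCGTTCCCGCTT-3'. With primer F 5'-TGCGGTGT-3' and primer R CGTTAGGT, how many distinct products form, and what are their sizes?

Two products: 153 bp, 89 bp

The forward primer TGCGGTGT matches the top strand at positions 14–21, 78–85.
The reverse primer's reverse complement is ACCTAACG, matching at positions 159–166.
Each forward site pairs with the reverse site to give a product ending at position 166: sizes 153, 89 bp.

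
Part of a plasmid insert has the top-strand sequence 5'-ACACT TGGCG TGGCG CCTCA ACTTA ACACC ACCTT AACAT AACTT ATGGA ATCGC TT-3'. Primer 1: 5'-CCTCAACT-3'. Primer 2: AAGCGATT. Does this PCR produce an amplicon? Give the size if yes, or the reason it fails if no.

Primer 1 (CCTCAACT) matches the top strand at positions 16–23; it acts as a forward primer.
Primer 2's reverse complement is AATCGCTT, matching the top strand at positions 50–57; it acts as a reverse primer.
The 3' ends face each other across positions 16–57, giving a 42 bp product.

Yes — a 42 bp product.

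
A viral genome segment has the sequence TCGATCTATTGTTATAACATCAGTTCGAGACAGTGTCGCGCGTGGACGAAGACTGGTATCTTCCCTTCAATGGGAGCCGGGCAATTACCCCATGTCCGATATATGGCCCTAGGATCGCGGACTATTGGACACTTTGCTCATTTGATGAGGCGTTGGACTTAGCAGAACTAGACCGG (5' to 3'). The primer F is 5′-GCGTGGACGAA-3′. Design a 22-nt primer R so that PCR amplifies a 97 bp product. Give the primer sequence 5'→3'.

5'-CAAAGTGTCCAATAGTCCGCGA-3'

The forward primer binds at positions 40–50, so a 97 bp product ends at position 40 + 97 − 1 = 136.
The reverse primer anneals to the top strand over positions 115–136, i.e. to TCGCGGACTATTGGACACTTTG.
Its sequence written 5'→3' is the reverse complement: CAAAGTGTCCAATAGTCCGCGA.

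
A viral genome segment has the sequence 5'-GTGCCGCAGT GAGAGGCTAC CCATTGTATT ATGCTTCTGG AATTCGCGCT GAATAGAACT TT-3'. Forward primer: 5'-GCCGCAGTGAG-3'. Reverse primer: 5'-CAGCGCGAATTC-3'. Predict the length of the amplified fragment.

49 bp

Scanning the template, GCCGCAGTGAG occurs at positions 3–13; this primer anneals to the bottom strand there with its 3' end pointing downstream.
Reverse complement of the reverse primer: GAATTCGCGCTG. This occurs on the top strand at positions 40–51.
The product runs from position 3 to position 51, so its length is 51 − 3 + 1 = 49 bp.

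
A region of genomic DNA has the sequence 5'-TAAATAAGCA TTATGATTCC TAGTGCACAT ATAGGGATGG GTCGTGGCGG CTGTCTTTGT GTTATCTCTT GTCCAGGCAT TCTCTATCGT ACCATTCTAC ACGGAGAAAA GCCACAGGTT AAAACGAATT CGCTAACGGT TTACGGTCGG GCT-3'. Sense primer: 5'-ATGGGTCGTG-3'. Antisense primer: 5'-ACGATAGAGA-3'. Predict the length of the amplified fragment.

54 bp

Forward primer ATGGGTCGTG is found on the top strand at positions 37–46.
Taking the reverse complement of ACGATAGAGA gives TCTCTATCGT, found at positions 81–90 on the template; the primer anneals here to the top strand with its 3' end pointing upstream.
Product length = (reverse-primer end) − (forward-primer start) + 1 = 90 − 37 + 1 = 54 bp.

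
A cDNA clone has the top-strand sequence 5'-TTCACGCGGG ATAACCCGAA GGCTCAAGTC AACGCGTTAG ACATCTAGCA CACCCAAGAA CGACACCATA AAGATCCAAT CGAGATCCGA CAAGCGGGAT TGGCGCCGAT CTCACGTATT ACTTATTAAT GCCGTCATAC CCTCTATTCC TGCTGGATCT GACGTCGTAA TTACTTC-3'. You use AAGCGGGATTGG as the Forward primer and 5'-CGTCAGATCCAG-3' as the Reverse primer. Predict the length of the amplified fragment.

73 bp

Forward primer AAGCGGGATTGG is found on the top strand at positions 92–103.
Taking the reverse complement of CGTCAGATCCAG gives CTGGATCTGACG, found at positions 153–164 on the template; the primer anneals here to the top strand with its 3' end pointing upstream.
Amplicon spans positions 92–164: 73 bp.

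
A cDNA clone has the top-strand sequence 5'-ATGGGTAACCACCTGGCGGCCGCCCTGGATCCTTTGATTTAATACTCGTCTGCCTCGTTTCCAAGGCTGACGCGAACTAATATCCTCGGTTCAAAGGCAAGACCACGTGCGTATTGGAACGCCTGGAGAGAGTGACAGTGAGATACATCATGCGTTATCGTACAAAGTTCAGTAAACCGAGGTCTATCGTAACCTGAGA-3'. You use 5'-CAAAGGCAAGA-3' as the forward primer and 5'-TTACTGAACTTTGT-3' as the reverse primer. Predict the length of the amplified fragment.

84 bp

The forward primer matches the template at positions 92–102.
Taking the reverse complement of TTACTGAACTTTGT gives ACAAAGTTCAGTAA, found at positions 162–175 on the template; the primer anneals here to the top strand with its 3' end pointing upstream.
The product runs from position 92 to position 175, so its length is 175 − 92 + 1 = 84 bp.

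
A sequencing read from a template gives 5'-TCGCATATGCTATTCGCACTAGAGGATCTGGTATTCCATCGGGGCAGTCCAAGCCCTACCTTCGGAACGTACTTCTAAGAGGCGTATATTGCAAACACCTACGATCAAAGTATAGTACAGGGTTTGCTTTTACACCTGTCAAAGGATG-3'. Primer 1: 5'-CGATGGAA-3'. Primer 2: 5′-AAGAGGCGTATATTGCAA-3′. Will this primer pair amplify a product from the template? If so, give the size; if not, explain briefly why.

No product — the primers' 3' ends point away from each other.

Primer 1 (CGATGGAA) has reverse complement TTCCATCG, which matches the top strand at positions 34–41; primer 1 anneals to the top strand there with its 3' end pointing upstream toward position 34.
Primer 2 (AAGAGGCGTATATTGCAA) matches the top strand directly at positions 77–94; it anneals to the bottom strand with its 3' end pointing downstream toward position 94.
The 3' ends diverge (primer 1 extends toward position 1, primer 2 toward position 148), so the primers never converge on a shared product.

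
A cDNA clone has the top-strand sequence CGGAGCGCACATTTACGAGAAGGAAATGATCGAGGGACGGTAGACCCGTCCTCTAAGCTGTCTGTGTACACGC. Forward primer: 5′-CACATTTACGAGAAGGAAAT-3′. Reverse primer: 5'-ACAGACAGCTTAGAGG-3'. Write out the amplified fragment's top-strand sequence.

5'-CACATTTACGAGAAGGAAATGATCGAGGGACGGTAGACCCGTCCTCTAAGCTGTCTGT-3'

The forward primer matches the template at positions 8–27.
Reverse complement of the reverse primer: CCTCTAAGCTGTCTGT. This occurs on the top strand at positions 50–65.
The product is the template from position 8 through 65 (58 bp).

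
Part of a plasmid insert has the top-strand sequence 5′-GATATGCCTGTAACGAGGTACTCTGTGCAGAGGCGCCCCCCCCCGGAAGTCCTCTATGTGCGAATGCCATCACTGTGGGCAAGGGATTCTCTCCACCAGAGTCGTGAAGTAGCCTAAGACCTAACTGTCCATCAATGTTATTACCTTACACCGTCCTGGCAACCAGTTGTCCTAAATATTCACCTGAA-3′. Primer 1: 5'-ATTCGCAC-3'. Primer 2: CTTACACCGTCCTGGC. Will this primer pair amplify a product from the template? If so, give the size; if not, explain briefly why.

No product — the primers' 3' ends point away from each other.

Primer 1 (ATTCGCAC) has reverse complement GTGCGAAT, which matches the top strand at positions 58–65; primer 1 anneals to the top strand there with its 3' end pointing upstream toward position 58.
Primer 2 (CTTACACCGTCCTGGC) matches the top strand directly at positions 145–160; it anneals to the bottom strand with its 3' end pointing downstream toward position 160.
The 3' ends diverge (primer 1 extends toward position 1, primer 2 toward position 188), so the primers never converge on a shared product.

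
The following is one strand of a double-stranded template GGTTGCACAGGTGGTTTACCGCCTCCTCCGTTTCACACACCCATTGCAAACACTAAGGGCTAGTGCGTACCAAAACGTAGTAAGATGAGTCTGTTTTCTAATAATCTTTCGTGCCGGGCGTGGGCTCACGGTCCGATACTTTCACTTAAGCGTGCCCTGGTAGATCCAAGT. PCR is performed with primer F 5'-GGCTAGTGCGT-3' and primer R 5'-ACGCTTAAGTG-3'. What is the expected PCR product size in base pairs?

Forward primer GGCTAGTGCGT is found on the top strand at positions 58–68.
Reverse complement of the reverse primer: CACTTAAGCGT. This occurs on the top strand at positions 143–153.
Product length = (reverse-primer end) − (forward-primer start) + 1 = 153 − 58 + 1 = 96 bp.

96 bp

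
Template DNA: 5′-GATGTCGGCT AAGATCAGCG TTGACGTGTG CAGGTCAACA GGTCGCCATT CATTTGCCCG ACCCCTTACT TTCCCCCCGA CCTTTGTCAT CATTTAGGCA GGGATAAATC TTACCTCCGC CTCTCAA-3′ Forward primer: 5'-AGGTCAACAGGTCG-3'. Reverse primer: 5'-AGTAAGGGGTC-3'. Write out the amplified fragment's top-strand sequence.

5'-AGGTCAACAGGTCGCCATTCATTTGCCCGACCCCTTACT-3'

The forward primer matches the template at positions 32–45.
The reverse primer's reverse complement is GACCCCTTACT, which matches the template at positions 60–70.
The product is the template from position 32 through 70 (39 bp).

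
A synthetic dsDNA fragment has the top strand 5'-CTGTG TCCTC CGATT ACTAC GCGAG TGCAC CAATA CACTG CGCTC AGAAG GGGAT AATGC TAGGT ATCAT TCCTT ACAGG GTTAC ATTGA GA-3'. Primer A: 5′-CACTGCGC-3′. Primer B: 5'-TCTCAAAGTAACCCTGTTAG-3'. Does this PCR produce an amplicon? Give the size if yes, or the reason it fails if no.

No product — primer B has no binding site in the template.

Primer B (TCTCAAAGTAACCCTGTTAG) does not match the top strand, and its reverse complement CTAACAGGGTTACTTTGAGA does not match either.
With no annealing site for primer B, no amplification occurs.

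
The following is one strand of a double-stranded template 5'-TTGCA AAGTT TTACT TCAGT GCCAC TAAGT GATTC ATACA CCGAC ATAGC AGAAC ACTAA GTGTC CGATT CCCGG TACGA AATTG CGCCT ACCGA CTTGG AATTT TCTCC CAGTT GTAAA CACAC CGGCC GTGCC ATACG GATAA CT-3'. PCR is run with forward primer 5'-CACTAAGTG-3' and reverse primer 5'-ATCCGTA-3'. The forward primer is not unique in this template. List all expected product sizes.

The forward primer CACTAAGTG matches the top strand at positions 23–31, 55–63.
The reverse primer's reverse complement is TACGGAT, matching at positions 137–143.
Each forward site pairs with the reverse site to give a product ending at position 143: sizes 121, 89 bp.

121 bp, 89 bp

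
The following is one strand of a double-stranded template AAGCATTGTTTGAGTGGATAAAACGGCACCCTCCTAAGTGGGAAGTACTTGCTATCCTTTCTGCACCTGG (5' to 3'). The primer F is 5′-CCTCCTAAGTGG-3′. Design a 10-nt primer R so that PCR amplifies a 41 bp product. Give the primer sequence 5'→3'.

5'-CCAGGTGCAG-3'

The forward primer binds at positions 30–41, so a 41 bp product ends at position 30 + 41 − 1 = 70.
The reverse primer anneals to the top strand over positions 61–70, i.e. to CTGCACCTGG.
Its sequence written 5'→3' is the reverse complement: CCAGGTGCAG.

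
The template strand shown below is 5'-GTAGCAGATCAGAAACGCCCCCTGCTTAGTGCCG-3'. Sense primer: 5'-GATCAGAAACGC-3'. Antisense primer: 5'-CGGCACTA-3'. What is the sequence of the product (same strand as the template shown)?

Forward primer GATCAGAAACGC is found on the top strand at positions 7–18.
Reverse complement of the reverse primer: TAGTGCCG. This occurs on the top strand at positions 27–34.
The product is the template from position 7 through 34 (28 bp).

5'-GATCAGAAACGCCCCCTGCTTAGTGCCG-3'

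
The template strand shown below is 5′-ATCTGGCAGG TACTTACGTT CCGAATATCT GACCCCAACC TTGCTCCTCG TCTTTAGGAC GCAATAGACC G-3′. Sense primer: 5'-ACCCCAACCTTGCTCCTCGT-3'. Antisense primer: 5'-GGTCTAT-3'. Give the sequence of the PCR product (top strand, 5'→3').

5'-ACCCCAACCTTGCTCCTCGTCTTTAGGACGCAATAGACC-3'

Forward primer ACCCCAACCTTGCTCCTCGT is found on the top strand at positions 32–51.
The reverse primer's reverse complement is ATAGACC, which matches the template at positions 64–70.
The product is the template from position 32 through 70 (39 bp).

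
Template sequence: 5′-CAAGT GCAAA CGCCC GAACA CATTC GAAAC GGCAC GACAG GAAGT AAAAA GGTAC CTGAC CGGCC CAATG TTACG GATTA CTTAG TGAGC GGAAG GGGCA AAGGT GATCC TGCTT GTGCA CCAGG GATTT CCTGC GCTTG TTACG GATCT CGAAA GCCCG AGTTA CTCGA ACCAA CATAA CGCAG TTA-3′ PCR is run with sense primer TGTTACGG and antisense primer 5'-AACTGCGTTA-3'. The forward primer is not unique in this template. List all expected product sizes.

119 bp, 49 bp

The forward primer TGTTACGG matches the top strand at positions 69–76, 139–146.
The reverse primer's reverse complement is TAACGCAGTT, matching at positions 178–187.
Each forward site pairs with the reverse site to give a product ending at position 187: sizes 119, 49 bp.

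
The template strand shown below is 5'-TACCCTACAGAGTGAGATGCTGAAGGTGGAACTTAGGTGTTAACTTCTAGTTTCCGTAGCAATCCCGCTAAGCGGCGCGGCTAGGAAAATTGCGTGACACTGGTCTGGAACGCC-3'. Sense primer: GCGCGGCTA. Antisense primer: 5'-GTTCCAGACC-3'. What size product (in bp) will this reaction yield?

37 bp

Scanning the template, GCGCGGCTA occurs at positions 75–83; this primer anneals to the bottom strand there with its 3' end pointing downstream.
The reverse primer's reverse complement is GGTCTGGAAC, which matches the template at positions 102–111.
Amplicon spans positions 75–111: 37 bp.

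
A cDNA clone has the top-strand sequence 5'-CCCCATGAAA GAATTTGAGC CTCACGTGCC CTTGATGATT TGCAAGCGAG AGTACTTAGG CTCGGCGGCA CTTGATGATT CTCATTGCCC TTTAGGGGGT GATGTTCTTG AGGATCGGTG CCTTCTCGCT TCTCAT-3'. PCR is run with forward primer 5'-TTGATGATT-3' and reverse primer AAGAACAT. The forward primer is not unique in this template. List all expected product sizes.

78 bp, 38 bp

The forward primer TTGATGATT matches the top strand at positions 32–40, 72–80.
The reverse primer's reverse complement is ATGTTCTT, matching at positions 102–109.
Each forward site pairs with the reverse site to give a product ending at position 109: sizes 78, 38 bp.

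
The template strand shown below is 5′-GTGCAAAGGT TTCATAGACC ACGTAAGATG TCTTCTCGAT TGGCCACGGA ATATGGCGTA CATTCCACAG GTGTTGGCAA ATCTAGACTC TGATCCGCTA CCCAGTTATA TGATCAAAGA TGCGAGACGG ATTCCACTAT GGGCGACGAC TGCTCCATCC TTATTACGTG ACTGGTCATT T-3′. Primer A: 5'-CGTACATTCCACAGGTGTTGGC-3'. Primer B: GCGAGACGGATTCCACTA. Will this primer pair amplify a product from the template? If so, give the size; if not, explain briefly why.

No product — both primers anneal to the same strand and extend in the same direction.

Primer A (CGTACATTCCACAGGTGTTGGC) matches the top strand at positions 57–78 (3' end points downstream).
Primer B (GCGAGACGGATTCCACTA) also matches the top strand directly, at positions 122–139 — its reverse complement TAGTGGAATCCGTCTCGC is not present.
Both primers anneal to the bottom strand with 3' ends pointing the same way, so neither can prime synthesis back toward the other.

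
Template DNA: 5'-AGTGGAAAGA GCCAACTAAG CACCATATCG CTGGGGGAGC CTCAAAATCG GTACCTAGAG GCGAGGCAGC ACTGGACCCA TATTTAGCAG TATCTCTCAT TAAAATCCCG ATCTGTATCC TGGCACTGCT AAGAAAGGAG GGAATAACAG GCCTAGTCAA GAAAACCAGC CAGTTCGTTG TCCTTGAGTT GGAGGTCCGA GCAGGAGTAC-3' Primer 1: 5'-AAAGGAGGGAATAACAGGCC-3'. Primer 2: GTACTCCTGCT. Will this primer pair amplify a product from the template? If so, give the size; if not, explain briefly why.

Primer 1 (AAAGGAGGGAATAACAGGCC) matches the top strand at positions 134–153; it acts as a forward primer.
Primer 2's reverse complement is AGCAGGAGTAC, matching the top strand at positions 200–210; it acts as a reverse primer.
The 3' ends face each other across positions 134–210, giving a 77 bp product.

Yes — a 77 bp product.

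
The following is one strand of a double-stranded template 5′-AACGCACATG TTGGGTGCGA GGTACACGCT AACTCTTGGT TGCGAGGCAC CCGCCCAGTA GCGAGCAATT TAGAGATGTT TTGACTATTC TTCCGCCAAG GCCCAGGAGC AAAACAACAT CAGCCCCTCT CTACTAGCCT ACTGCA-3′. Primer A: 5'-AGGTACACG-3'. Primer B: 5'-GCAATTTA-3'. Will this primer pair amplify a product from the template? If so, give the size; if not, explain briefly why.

Primer A (AGGTACACG) matches the top strand at positions 20–28 (3' end points downstream).
Primer B (GCAATTTA) also matches the top strand directly, at positions 65–72 — its reverse complement TAAATTGC is not present.
Both primers anneal to the bottom strand with 3' ends pointing the same way, so neither can prime synthesis back toward the other.

No product — both primers anneal to the same strand and extend in the same direction.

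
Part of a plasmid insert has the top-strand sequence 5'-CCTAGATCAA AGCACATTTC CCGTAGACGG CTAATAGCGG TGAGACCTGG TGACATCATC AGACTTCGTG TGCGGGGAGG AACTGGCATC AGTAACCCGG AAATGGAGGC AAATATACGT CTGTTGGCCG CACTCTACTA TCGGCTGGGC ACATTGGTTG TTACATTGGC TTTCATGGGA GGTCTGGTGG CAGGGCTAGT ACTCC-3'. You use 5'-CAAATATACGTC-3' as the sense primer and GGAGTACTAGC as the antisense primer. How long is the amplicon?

Forward primer CAAATATACGTC is found on the top strand at positions 110–121.
The reverse primer's reverse complement is GCTAGTACTCC, which matches the template at positions 195–205.
Amplicon spans positions 110–205: 96 bp.

96 bp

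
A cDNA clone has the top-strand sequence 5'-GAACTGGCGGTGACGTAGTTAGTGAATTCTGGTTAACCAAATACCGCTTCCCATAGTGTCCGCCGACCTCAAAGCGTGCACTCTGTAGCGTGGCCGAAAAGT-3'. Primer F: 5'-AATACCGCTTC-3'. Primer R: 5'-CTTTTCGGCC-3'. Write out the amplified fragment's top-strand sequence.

The forward primer matches the template at positions 40–50.
Reverse complement of the reverse primer: GGCCGAAAAG. This occurs on the top strand at positions 92–101.
The product is the template from position 40 through 101 (62 bp).

5'-AATACCGCTTCCCATAGTGTCCGCCGACCTCAAAGCGTGCACTCTGTAGCGTGGCCGAAAAG-3'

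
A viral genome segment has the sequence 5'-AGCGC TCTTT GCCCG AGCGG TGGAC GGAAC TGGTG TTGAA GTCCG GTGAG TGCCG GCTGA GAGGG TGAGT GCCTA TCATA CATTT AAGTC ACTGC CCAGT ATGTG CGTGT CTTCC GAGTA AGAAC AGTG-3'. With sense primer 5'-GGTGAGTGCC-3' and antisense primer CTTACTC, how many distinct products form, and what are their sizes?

The forward primer GGTGAGTGCC matches the top strand at positions 45–54, 64–73.
The reverse primer's reverse complement is GAGTAAG, matching at positions 116–122.
Each forward site pairs with the reverse site to give a product ending at position 122: sizes 78, 59 bp.

Two products: 78 bp, 59 bp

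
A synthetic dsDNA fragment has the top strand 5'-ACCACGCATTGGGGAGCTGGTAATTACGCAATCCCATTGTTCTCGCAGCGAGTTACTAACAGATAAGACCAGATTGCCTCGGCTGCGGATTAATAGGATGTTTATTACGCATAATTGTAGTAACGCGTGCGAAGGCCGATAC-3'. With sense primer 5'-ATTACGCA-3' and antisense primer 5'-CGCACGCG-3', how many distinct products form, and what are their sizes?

The forward primer ATTACGCA matches the top strand at positions 23–30, 104–111.
The reverse primer's reverse complement is CGCGTGCG, matching at positions 124–131.
Each forward site pairs with the reverse site to give a product ending at position 131: sizes 109, 28 bp.

Two products: 109 bp, 28 bp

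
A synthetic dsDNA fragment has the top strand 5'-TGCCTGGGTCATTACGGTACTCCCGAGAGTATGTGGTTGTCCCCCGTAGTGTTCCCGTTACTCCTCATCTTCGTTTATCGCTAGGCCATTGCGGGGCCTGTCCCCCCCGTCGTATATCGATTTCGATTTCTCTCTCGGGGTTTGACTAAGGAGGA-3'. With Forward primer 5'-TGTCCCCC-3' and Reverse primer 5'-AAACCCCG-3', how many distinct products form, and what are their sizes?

The forward primer TGTCCCCC matches the top strand at positions 38–45, 99–106.
The reverse primer's reverse complement is CGGGGTTT, matching at positions 136–143.
Each forward site pairs with the reverse site to give a product ending at position 143: sizes 106, 45 bp.

Two products: 106 bp, 45 bp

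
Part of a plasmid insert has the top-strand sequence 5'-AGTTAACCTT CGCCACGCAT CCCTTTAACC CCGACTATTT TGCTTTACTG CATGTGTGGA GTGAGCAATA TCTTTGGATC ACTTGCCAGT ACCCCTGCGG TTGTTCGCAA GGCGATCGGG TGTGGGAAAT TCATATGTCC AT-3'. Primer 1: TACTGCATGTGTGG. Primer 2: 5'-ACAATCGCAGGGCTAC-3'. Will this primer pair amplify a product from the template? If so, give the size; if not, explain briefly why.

Primer 2 (ACAATCGCAGGGCTAC) does not match the top strand, and its reverse complement GTAGCCCTGCGATTGT does not match either.
With no annealing site for primer 2, no amplification occurs.

No product — primer 2 has no binding site in the template.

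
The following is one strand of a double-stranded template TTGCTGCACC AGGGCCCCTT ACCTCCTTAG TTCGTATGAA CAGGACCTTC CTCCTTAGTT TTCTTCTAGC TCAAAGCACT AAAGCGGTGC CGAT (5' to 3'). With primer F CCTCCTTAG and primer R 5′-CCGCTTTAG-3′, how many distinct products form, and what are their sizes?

The forward primer CCTCCTTAG matches the top strand at positions 22–30, 50–58.
The reverse primer's reverse complement is CTAAAGCGG, matching at positions 79–87.
Each forward site pairs with the reverse site to give a product ending at position 87: sizes 66, 38 bp.

Two products: 66 bp, 38 bp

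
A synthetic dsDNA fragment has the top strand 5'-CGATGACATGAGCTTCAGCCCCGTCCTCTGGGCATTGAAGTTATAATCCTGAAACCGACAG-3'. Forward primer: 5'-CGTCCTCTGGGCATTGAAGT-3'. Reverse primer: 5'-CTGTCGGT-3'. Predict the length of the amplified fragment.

The forward primer matches the template at positions 22–41.
Taking the reverse complement of CTGTCGGT gives ACCGACAG, found at positions 54–61 on the template; the primer anneals here to the top strand with its 3' end pointing upstream.
The product runs from position 22 to position 61, so its length is 61 − 22 + 1 = 40 bp.

40 bp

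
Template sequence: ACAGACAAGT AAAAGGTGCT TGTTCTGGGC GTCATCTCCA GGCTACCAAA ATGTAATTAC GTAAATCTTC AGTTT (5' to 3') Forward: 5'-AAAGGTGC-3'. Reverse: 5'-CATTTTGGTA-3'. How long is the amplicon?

42 bp

Forward primer AAAGGTGC is found on the top strand at positions 12–19.
The reverse primer's reverse complement is TACCAAAATG, which matches the template at positions 44–53.
The product runs from position 12 to position 53, so its length is 53 − 12 + 1 = 42 bp.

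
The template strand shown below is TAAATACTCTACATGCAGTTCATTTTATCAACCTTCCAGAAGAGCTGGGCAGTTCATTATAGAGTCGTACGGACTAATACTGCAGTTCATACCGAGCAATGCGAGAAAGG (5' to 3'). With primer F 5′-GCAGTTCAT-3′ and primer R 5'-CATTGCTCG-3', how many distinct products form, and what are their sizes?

Three products: 87 bp, 53 bp, 20 bp

The forward primer GCAGTTCAT matches the top strand at positions 15–23, 49–57, 82–90.
The reverse primer's reverse complement is CGAGCAATG, matching at positions 93–101.
Each forward site pairs with the reverse site to give a product ending at position 101: sizes 87, 53, 20 bp.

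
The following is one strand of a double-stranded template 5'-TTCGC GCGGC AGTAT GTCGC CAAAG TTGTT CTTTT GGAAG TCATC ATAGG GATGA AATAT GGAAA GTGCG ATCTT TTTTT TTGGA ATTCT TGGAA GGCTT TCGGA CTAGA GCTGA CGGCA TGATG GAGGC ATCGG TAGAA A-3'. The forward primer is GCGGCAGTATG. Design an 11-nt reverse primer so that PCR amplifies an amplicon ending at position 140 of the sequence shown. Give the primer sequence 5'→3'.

5'-TTCTACCGATG-3'

The forward primer binds at positions 6–16; the product's 3' end on the top strand is position 140.
The reverse primer anneals to the top strand over positions 130–140, i.e. to CATCGGTAGAA.
Its sequence written 5'→3' is the reverse complement: TTCTACCGATG.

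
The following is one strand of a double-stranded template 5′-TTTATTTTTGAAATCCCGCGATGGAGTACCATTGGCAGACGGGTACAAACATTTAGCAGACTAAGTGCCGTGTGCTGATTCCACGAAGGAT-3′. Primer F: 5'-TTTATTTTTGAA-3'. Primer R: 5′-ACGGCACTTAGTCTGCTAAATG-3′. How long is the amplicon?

Scanning the template, TTTATTTTTGAA occurs at positions 1–12; this primer anneals to the bottom strand there with its 3' end pointing downstream.
The reverse primer's reverse complement is CATTTAGCAGACTAAGTGCCGT, which matches the template at positions 50–71.
The product runs from position 1 to position 71, so its length is 71 − 1 + 1 = 71 bp.

71 bp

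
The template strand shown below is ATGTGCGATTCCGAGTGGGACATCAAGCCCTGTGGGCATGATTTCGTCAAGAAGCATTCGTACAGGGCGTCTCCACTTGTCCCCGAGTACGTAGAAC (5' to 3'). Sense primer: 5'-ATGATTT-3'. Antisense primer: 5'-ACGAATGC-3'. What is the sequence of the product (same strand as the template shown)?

Scanning the template, ATGATTT occurs at positions 38–44; this primer anneals to the bottom strand there with its 3' end pointing downstream.
The reverse primer's reverse complement is GCATTCGT, which matches the template at positions 54–61.
The product is the template from position 38 through 61 (24 bp).

5'-ATGATTTCGTCAAGAAGCATTCGT-3'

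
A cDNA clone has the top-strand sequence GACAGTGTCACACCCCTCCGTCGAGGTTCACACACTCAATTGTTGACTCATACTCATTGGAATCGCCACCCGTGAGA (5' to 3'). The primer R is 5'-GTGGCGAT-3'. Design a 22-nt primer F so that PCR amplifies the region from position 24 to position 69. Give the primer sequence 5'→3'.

The reverse primer's reverse complement ATCGCCAC matches the template at positions 62–69; the product starts at position 24.
The forward primer is identical to the top strand over positions 24–45: AGGTTCACACACTCAATTGTTG.

5'-AGGTTCACACACTCAATTGTTG-3'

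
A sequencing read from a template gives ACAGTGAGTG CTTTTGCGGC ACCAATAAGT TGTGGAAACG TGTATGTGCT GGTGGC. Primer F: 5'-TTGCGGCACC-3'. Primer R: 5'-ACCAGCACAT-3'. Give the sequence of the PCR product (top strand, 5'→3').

5'-TTGCGGCACCAATAAGTTGTGGAAACGTGTATGTGCTGGT-3'

Forward primer TTGCGGCACC is found on the top strand at positions 14–23.
Reverse complement of the reverse primer: ATGTGCTGGT. This occurs on the top strand at positions 44–53.
The product is the template from position 14 through 53 (40 bp).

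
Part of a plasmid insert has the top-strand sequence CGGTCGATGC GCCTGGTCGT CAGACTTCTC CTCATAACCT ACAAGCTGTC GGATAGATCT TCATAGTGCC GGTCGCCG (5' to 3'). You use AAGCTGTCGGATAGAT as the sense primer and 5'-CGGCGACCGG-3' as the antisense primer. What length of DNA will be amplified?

Forward primer AAGCTGTCGGATAGAT is found on the top strand at positions 43–58.
Reverse complement of the reverse primer: CCGGTCGCCG. This occurs on the top strand at positions 69–78.
Product length = (reverse-primer end) − (forward-primer start) + 1 = 78 − 43 + 1 = 36 bp.

36 bp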